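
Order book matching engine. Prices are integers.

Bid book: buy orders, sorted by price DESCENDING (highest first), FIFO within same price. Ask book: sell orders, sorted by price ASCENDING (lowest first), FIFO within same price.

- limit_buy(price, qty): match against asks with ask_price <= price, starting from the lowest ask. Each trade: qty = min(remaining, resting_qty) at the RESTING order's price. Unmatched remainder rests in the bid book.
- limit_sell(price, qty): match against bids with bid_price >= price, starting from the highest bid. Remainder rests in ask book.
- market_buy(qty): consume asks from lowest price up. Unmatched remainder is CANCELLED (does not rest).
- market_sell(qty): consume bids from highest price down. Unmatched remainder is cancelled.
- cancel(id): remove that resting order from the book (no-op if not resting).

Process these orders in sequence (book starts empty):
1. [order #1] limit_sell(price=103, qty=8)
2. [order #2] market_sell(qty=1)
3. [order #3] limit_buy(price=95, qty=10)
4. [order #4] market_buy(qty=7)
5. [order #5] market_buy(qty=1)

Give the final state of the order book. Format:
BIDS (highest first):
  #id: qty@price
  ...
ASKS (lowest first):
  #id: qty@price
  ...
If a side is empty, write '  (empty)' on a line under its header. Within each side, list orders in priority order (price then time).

After op 1 [order #1] limit_sell(price=103, qty=8): fills=none; bids=[-] asks=[#1:8@103]
After op 2 [order #2] market_sell(qty=1): fills=none; bids=[-] asks=[#1:8@103]
After op 3 [order #3] limit_buy(price=95, qty=10): fills=none; bids=[#3:10@95] asks=[#1:8@103]
After op 4 [order #4] market_buy(qty=7): fills=#4x#1:7@103; bids=[#3:10@95] asks=[#1:1@103]
After op 5 [order #5] market_buy(qty=1): fills=#5x#1:1@103; bids=[#3:10@95] asks=[-]

Answer: BIDS (highest first):
  #3: 10@95
ASKS (lowest first):
  (empty)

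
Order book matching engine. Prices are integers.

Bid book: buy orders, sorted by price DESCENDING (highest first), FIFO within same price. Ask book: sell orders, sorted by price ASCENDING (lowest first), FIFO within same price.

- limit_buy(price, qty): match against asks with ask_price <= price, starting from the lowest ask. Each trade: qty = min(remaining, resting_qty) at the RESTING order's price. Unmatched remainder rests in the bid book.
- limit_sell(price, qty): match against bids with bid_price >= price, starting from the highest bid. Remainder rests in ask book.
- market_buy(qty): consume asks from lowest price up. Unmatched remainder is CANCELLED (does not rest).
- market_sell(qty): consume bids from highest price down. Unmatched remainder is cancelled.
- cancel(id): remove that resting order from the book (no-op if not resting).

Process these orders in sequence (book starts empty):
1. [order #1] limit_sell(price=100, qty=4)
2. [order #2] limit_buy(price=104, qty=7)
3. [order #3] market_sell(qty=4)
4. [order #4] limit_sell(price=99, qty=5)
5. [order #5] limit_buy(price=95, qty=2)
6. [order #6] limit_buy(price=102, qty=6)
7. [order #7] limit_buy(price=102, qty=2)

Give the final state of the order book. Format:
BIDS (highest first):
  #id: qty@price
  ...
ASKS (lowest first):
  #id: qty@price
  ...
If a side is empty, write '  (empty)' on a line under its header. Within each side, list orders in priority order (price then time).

Answer: BIDS (highest first):
  #6: 1@102
  #7: 2@102
  #5: 2@95
ASKS (lowest first):
  (empty)

Derivation:
After op 1 [order #1] limit_sell(price=100, qty=4): fills=none; bids=[-] asks=[#1:4@100]
After op 2 [order #2] limit_buy(price=104, qty=7): fills=#2x#1:4@100; bids=[#2:3@104] asks=[-]
After op 3 [order #3] market_sell(qty=4): fills=#2x#3:3@104; bids=[-] asks=[-]
After op 4 [order #4] limit_sell(price=99, qty=5): fills=none; bids=[-] asks=[#4:5@99]
After op 5 [order #5] limit_buy(price=95, qty=2): fills=none; bids=[#5:2@95] asks=[#4:5@99]
After op 6 [order #6] limit_buy(price=102, qty=6): fills=#6x#4:5@99; bids=[#6:1@102 #5:2@95] asks=[-]
After op 7 [order #7] limit_buy(price=102, qty=2): fills=none; bids=[#6:1@102 #7:2@102 #5:2@95] asks=[-]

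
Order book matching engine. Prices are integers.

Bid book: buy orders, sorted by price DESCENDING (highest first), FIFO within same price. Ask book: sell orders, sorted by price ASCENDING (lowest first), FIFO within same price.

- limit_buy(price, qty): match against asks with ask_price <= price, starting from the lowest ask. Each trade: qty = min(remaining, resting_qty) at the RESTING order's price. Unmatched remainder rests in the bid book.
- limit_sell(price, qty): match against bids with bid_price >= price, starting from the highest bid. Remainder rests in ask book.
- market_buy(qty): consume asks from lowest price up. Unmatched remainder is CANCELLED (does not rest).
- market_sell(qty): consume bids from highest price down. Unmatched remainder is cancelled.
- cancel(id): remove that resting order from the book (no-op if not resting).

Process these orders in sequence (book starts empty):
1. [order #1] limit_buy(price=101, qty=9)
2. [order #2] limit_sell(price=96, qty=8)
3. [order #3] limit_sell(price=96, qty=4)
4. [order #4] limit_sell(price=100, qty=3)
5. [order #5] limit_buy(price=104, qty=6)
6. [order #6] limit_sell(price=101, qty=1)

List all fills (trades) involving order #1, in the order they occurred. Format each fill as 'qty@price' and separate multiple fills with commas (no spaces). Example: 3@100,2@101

Answer: 8@101,1@101

Derivation:
After op 1 [order #1] limit_buy(price=101, qty=9): fills=none; bids=[#1:9@101] asks=[-]
After op 2 [order #2] limit_sell(price=96, qty=8): fills=#1x#2:8@101; bids=[#1:1@101] asks=[-]
After op 3 [order #3] limit_sell(price=96, qty=4): fills=#1x#3:1@101; bids=[-] asks=[#3:3@96]
After op 4 [order #4] limit_sell(price=100, qty=3): fills=none; bids=[-] asks=[#3:3@96 #4:3@100]
After op 5 [order #5] limit_buy(price=104, qty=6): fills=#5x#3:3@96 #5x#4:3@100; bids=[-] asks=[-]
After op 6 [order #6] limit_sell(price=101, qty=1): fills=none; bids=[-] asks=[#6:1@101]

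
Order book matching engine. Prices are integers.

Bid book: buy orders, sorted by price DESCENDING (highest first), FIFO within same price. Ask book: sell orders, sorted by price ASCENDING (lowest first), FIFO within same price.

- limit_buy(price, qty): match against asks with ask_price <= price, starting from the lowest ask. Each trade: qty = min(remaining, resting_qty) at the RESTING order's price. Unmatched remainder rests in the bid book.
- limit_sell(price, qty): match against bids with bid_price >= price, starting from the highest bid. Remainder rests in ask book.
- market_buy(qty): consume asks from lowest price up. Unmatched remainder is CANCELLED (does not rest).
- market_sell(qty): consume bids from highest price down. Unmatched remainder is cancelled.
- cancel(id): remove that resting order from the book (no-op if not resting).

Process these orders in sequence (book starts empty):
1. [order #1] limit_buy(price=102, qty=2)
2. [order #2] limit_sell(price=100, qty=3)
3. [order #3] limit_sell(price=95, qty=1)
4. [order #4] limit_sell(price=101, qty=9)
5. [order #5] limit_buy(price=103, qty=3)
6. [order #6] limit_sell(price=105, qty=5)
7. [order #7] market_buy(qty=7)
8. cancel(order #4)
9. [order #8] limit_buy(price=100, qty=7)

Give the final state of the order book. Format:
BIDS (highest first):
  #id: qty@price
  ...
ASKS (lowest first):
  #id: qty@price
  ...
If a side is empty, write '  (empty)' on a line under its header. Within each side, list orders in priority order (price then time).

Answer: BIDS (highest first):
  #8: 7@100
ASKS (lowest first):
  #6: 5@105

Derivation:
After op 1 [order #1] limit_buy(price=102, qty=2): fills=none; bids=[#1:2@102] asks=[-]
After op 2 [order #2] limit_sell(price=100, qty=3): fills=#1x#2:2@102; bids=[-] asks=[#2:1@100]
After op 3 [order #3] limit_sell(price=95, qty=1): fills=none; bids=[-] asks=[#3:1@95 #2:1@100]
After op 4 [order #4] limit_sell(price=101, qty=9): fills=none; bids=[-] asks=[#3:1@95 #2:1@100 #4:9@101]
After op 5 [order #5] limit_buy(price=103, qty=3): fills=#5x#3:1@95 #5x#2:1@100 #5x#4:1@101; bids=[-] asks=[#4:8@101]
After op 6 [order #6] limit_sell(price=105, qty=5): fills=none; bids=[-] asks=[#4:8@101 #6:5@105]
After op 7 [order #7] market_buy(qty=7): fills=#7x#4:7@101; bids=[-] asks=[#4:1@101 #6:5@105]
After op 8 cancel(order #4): fills=none; bids=[-] asks=[#6:5@105]
After op 9 [order #8] limit_buy(price=100, qty=7): fills=none; bids=[#8:7@100] asks=[#6:5@105]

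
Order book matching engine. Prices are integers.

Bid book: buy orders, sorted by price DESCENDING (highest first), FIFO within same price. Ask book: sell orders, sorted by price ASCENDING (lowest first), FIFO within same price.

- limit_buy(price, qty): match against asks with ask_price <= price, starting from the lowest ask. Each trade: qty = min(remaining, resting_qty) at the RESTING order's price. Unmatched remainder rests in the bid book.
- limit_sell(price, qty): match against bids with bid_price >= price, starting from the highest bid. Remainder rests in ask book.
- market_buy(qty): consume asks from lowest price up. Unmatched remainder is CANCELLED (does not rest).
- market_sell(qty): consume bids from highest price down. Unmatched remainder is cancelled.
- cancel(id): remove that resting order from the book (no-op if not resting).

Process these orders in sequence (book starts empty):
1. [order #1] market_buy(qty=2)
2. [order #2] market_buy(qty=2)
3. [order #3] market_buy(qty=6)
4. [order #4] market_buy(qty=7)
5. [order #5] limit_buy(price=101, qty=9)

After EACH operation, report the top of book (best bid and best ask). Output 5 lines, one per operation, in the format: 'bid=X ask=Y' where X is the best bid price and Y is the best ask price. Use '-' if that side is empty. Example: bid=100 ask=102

Answer: bid=- ask=-
bid=- ask=-
bid=- ask=-
bid=- ask=-
bid=101 ask=-

Derivation:
After op 1 [order #1] market_buy(qty=2): fills=none; bids=[-] asks=[-]
After op 2 [order #2] market_buy(qty=2): fills=none; bids=[-] asks=[-]
After op 3 [order #3] market_buy(qty=6): fills=none; bids=[-] asks=[-]
After op 4 [order #4] market_buy(qty=7): fills=none; bids=[-] asks=[-]
After op 5 [order #5] limit_buy(price=101, qty=9): fills=none; bids=[#5:9@101] asks=[-]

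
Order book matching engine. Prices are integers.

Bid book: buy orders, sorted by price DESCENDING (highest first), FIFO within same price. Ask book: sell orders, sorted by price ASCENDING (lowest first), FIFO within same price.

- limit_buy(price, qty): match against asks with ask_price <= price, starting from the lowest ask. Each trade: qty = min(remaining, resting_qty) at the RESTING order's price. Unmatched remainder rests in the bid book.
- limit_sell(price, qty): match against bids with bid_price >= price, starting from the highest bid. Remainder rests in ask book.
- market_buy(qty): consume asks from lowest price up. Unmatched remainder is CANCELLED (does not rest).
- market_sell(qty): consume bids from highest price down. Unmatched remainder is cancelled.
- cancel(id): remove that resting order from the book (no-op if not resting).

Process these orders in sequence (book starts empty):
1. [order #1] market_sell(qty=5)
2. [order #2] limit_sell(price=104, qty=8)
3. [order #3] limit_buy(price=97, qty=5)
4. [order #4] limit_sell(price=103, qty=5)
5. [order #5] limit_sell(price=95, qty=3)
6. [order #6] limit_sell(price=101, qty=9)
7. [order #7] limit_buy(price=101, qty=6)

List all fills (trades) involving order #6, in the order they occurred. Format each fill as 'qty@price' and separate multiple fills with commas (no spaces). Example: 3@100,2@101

After op 1 [order #1] market_sell(qty=5): fills=none; bids=[-] asks=[-]
After op 2 [order #2] limit_sell(price=104, qty=8): fills=none; bids=[-] asks=[#2:8@104]
After op 3 [order #3] limit_buy(price=97, qty=5): fills=none; bids=[#3:5@97] asks=[#2:8@104]
After op 4 [order #4] limit_sell(price=103, qty=5): fills=none; bids=[#3:5@97] asks=[#4:5@103 #2:8@104]
After op 5 [order #5] limit_sell(price=95, qty=3): fills=#3x#5:3@97; bids=[#3:2@97] asks=[#4:5@103 #2:8@104]
After op 6 [order #6] limit_sell(price=101, qty=9): fills=none; bids=[#3:2@97] asks=[#6:9@101 #4:5@103 #2:8@104]
After op 7 [order #7] limit_buy(price=101, qty=6): fills=#7x#6:6@101; bids=[#3:2@97] asks=[#6:3@101 #4:5@103 #2:8@104]

Answer: 6@101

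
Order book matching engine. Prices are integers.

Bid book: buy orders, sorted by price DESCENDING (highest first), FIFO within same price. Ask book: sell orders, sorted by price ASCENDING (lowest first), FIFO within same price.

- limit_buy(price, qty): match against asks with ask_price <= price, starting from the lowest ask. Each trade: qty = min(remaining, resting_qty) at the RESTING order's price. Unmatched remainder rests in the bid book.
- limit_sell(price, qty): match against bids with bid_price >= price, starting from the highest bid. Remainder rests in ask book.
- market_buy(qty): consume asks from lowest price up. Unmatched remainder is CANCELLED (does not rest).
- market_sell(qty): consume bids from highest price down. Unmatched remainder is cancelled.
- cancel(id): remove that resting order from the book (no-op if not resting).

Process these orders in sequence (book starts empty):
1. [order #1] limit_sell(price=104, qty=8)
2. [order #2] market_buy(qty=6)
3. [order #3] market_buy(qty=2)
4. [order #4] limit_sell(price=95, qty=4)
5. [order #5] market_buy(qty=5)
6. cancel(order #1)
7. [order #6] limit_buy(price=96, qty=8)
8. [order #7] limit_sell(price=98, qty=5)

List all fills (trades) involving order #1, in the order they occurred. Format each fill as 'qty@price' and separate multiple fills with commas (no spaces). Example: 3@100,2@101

Answer: 6@104,2@104

Derivation:
After op 1 [order #1] limit_sell(price=104, qty=8): fills=none; bids=[-] asks=[#1:8@104]
After op 2 [order #2] market_buy(qty=6): fills=#2x#1:6@104; bids=[-] asks=[#1:2@104]
After op 3 [order #3] market_buy(qty=2): fills=#3x#1:2@104; bids=[-] asks=[-]
After op 4 [order #4] limit_sell(price=95, qty=4): fills=none; bids=[-] asks=[#4:4@95]
After op 5 [order #5] market_buy(qty=5): fills=#5x#4:4@95; bids=[-] asks=[-]
After op 6 cancel(order #1): fills=none; bids=[-] asks=[-]
After op 7 [order #6] limit_buy(price=96, qty=8): fills=none; bids=[#6:8@96] asks=[-]
After op 8 [order #7] limit_sell(price=98, qty=5): fills=none; bids=[#6:8@96] asks=[#7:5@98]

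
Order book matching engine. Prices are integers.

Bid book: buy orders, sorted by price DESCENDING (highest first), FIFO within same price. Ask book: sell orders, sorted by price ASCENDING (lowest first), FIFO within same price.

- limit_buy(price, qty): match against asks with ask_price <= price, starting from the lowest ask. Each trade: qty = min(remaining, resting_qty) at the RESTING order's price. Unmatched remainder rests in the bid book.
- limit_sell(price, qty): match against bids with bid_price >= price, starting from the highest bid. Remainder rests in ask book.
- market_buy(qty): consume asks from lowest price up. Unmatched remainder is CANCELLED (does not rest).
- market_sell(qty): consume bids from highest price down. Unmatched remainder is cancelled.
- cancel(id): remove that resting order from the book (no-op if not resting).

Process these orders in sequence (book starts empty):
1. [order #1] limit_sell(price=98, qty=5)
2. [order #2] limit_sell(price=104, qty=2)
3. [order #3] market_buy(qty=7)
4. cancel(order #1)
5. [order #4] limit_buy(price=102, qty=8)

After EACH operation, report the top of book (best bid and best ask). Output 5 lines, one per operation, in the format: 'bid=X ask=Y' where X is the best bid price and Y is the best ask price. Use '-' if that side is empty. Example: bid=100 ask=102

After op 1 [order #1] limit_sell(price=98, qty=5): fills=none; bids=[-] asks=[#1:5@98]
After op 2 [order #2] limit_sell(price=104, qty=2): fills=none; bids=[-] asks=[#1:5@98 #2:2@104]
After op 3 [order #3] market_buy(qty=7): fills=#3x#1:5@98 #3x#2:2@104; bids=[-] asks=[-]
After op 4 cancel(order #1): fills=none; bids=[-] asks=[-]
After op 5 [order #4] limit_buy(price=102, qty=8): fills=none; bids=[#4:8@102] asks=[-]

Answer: bid=- ask=98
bid=- ask=98
bid=- ask=-
bid=- ask=-
bid=102 ask=-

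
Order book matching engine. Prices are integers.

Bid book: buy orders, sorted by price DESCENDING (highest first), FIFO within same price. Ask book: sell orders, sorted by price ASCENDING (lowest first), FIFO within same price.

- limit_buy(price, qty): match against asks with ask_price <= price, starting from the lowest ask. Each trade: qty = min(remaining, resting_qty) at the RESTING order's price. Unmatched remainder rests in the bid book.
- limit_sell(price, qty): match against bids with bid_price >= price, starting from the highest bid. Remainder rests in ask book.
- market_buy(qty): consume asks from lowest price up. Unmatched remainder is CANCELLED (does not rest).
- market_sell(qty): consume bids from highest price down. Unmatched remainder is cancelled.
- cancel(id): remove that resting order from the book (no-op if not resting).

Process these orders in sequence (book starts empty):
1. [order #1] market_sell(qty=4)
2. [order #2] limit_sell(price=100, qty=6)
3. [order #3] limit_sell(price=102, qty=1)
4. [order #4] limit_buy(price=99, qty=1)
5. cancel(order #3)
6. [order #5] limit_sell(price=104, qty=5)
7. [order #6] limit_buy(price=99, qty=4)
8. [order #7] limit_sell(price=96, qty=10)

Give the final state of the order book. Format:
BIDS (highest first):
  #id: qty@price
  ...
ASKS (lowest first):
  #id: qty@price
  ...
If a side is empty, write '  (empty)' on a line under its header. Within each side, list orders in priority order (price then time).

After op 1 [order #1] market_sell(qty=4): fills=none; bids=[-] asks=[-]
After op 2 [order #2] limit_sell(price=100, qty=6): fills=none; bids=[-] asks=[#2:6@100]
After op 3 [order #3] limit_sell(price=102, qty=1): fills=none; bids=[-] asks=[#2:6@100 #3:1@102]
After op 4 [order #4] limit_buy(price=99, qty=1): fills=none; bids=[#4:1@99] asks=[#2:6@100 #3:1@102]
After op 5 cancel(order #3): fills=none; bids=[#4:1@99] asks=[#2:6@100]
After op 6 [order #5] limit_sell(price=104, qty=5): fills=none; bids=[#4:1@99] asks=[#2:6@100 #5:5@104]
After op 7 [order #6] limit_buy(price=99, qty=4): fills=none; bids=[#4:1@99 #6:4@99] asks=[#2:6@100 #5:5@104]
After op 8 [order #7] limit_sell(price=96, qty=10): fills=#4x#7:1@99 #6x#7:4@99; bids=[-] asks=[#7:5@96 #2:6@100 #5:5@104]

Answer: BIDS (highest first):
  (empty)
ASKS (lowest first):
  #7: 5@96
  #2: 6@100
  #5: 5@104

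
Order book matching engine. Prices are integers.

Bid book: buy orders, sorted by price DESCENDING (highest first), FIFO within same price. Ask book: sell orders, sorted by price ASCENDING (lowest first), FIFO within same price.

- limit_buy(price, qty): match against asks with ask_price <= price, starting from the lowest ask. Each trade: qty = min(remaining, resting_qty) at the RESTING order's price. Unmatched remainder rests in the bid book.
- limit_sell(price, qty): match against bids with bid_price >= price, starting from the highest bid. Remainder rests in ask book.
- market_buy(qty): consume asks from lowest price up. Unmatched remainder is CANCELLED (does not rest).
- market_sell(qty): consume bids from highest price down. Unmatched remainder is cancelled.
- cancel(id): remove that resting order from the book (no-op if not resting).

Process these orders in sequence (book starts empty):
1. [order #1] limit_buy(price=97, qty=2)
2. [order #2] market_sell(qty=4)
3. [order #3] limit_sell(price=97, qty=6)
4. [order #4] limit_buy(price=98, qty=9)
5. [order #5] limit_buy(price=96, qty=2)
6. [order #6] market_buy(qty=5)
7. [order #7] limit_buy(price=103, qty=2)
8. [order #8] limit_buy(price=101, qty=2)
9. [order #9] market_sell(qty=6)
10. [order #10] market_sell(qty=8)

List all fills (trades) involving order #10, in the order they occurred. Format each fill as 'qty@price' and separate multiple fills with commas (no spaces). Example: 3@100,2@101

Answer: 1@98,2@96

Derivation:
After op 1 [order #1] limit_buy(price=97, qty=2): fills=none; bids=[#1:2@97] asks=[-]
After op 2 [order #2] market_sell(qty=4): fills=#1x#2:2@97; bids=[-] asks=[-]
After op 3 [order #3] limit_sell(price=97, qty=6): fills=none; bids=[-] asks=[#3:6@97]
After op 4 [order #4] limit_buy(price=98, qty=9): fills=#4x#3:6@97; bids=[#4:3@98] asks=[-]
After op 5 [order #5] limit_buy(price=96, qty=2): fills=none; bids=[#4:3@98 #5:2@96] asks=[-]
After op 6 [order #6] market_buy(qty=5): fills=none; bids=[#4:3@98 #5:2@96] asks=[-]
After op 7 [order #7] limit_buy(price=103, qty=2): fills=none; bids=[#7:2@103 #4:3@98 #5:2@96] asks=[-]
After op 8 [order #8] limit_buy(price=101, qty=2): fills=none; bids=[#7:2@103 #8:2@101 #4:3@98 #5:2@96] asks=[-]
After op 9 [order #9] market_sell(qty=6): fills=#7x#9:2@103 #8x#9:2@101 #4x#9:2@98; bids=[#4:1@98 #5:2@96] asks=[-]
After op 10 [order #10] market_sell(qty=8): fills=#4x#10:1@98 #5x#10:2@96; bids=[-] asks=[-]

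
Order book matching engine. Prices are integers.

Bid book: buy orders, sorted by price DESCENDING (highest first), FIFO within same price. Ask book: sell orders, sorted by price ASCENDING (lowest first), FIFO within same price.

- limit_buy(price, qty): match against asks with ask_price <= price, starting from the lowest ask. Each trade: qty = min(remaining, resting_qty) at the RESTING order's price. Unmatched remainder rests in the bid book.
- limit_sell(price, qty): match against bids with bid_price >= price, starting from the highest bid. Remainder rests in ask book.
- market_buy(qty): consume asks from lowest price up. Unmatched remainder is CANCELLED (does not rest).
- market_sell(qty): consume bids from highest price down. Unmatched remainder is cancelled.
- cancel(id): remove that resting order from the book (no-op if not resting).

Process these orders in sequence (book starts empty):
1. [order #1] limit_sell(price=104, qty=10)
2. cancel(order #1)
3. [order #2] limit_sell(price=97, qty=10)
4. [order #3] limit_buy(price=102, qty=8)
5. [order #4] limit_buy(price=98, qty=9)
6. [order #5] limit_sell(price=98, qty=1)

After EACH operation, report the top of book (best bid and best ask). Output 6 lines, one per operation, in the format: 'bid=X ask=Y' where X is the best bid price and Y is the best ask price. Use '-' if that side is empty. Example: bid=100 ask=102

Answer: bid=- ask=104
bid=- ask=-
bid=- ask=97
bid=- ask=97
bid=98 ask=-
bid=98 ask=-

Derivation:
After op 1 [order #1] limit_sell(price=104, qty=10): fills=none; bids=[-] asks=[#1:10@104]
After op 2 cancel(order #1): fills=none; bids=[-] asks=[-]
After op 3 [order #2] limit_sell(price=97, qty=10): fills=none; bids=[-] asks=[#2:10@97]
After op 4 [order #3] limit_buy(price=102, qty=8): fills=#3x#2:8@97; bids=[-] asks=[#2:2@97]
After op 5 [order #4] limit_buy(price=98, qty=9): fills=#4x#2:2@97; bids=[#4:7@98] asks=[-]
After op 6 [order #5] limit_sell(price=98, qty=1): fills=#4x#5:1@98; bids=[#4:6@98] asks=[-]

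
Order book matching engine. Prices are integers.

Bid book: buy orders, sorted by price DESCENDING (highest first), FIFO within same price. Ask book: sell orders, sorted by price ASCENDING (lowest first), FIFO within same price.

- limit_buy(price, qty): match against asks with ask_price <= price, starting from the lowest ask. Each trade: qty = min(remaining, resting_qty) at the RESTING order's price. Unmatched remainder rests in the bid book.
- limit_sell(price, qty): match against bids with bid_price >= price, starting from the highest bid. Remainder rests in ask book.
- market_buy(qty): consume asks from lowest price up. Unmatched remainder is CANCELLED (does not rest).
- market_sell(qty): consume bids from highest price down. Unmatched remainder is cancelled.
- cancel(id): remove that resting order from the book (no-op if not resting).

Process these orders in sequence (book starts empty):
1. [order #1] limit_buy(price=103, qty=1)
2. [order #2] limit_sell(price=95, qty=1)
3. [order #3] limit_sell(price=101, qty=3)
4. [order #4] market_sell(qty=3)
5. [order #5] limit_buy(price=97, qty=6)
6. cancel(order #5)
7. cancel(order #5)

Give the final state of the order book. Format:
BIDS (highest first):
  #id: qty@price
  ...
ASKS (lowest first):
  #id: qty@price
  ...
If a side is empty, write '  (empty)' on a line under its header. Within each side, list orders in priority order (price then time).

After op 1 [order #1] limit_buy(price=103, qty=1): fills=none; bids=[#1:1@103] asks=[-]
After op 2 [order #2] limit_sell(price=95, qty=1): fills=#1x#2:1@103; bids=[-] asks=[-]
After op 3 [order #3] limit_sell(price=101, qty=3): fills=none; bids=[-] asks=[#3:3@101]
After op 4 [order #4] market_sell(qty=3): fills=none; bids=[-] asks=[#3:3@101]
After op 5 [order #5] limit_buy(price=97, qty=6): fills=none; bids=[#5:6@97] asks=[#3:3@101]
After op 6 cancel(order #5): fills=none; bids=[-] asks=[#3:3@101]
After op 7 cancel(order #5): fills=none; bids=[-] asks=[#3:3@101]

Answer: BIDS (highest first):
  (empty)
ASKS (lowest first):
  #3: 3@101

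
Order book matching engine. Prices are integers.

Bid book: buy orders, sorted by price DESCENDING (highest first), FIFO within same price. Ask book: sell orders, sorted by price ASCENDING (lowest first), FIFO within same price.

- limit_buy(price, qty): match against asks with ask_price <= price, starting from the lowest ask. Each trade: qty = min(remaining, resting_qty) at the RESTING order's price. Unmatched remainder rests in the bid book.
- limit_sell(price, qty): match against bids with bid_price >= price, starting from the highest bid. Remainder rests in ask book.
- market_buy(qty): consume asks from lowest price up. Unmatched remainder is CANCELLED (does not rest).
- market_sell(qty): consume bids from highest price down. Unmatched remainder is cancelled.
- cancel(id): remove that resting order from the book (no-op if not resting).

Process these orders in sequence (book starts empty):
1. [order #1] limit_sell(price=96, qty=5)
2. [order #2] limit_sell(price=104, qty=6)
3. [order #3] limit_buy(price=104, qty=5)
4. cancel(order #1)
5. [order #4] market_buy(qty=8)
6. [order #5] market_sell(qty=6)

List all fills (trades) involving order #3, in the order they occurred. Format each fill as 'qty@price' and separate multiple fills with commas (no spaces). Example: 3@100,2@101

Answer: 5@96

Derivation:
After op 1 [order #1] limit_sell(price=96, qty=5): fills=none; bids=[-] asks=[#1:5@96]
After op 2 [order #2] limit_sell(price=104, qty=6): fills=none; bids=[-] asks=[#1:5@96 #2:6@104]
After op 3 [order #3] limit_buy(price=104, qty=5): fills=#3x#1:5@96; bids=[-] asks=[#2:6@104]
After op 4 cancel(order #1): fills=none; bids=[-] asks=[#2:6@104]
After op 5 [order #4] market_buy(qty=8): fills=#4x#2:6@104; bids=[-] asks=[-]
After op 6 [order #5] market_sell(qty=6): fills=none; bids=[-] asks=[-]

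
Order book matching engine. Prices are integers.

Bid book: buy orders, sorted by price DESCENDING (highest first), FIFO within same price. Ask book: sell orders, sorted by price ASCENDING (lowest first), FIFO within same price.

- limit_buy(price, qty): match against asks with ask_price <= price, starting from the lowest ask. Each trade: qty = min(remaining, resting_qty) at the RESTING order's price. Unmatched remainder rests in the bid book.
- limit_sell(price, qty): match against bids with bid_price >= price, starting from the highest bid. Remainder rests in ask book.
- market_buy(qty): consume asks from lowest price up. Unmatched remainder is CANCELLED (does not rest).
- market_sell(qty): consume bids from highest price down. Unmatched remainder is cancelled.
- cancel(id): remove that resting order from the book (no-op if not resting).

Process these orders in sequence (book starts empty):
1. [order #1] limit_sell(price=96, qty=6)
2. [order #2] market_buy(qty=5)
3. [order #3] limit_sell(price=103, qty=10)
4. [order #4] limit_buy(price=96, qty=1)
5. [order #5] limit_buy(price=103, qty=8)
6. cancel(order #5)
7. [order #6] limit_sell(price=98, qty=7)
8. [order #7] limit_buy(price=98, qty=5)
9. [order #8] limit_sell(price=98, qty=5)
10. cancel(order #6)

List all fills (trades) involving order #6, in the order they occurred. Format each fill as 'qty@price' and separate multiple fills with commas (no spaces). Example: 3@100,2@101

Answer: 5@98

Derivation:
After op 1 [order #1] limit_sell(price=96, qty=6): fills=none; bids=[-] asks=[#1:6@96]
After op 2 [order #2] market_buy(qty=5): fills=#2x#1:5@96; bids=[-] asks=[#1:1@96]
After op 3 [order #3] limit_sell(price=103, qty=10): fills=none; bids=[-] asks=[#1:1@96 #3:10@103]
After op 4 [order #4] limit_buy(price=96, qty=1): fills=#4x#1:1@96; bids=[-] asks=[#3:10@103]
After op 5 [order #5] limit_buy(price=103, qty=8): fills=#5x#3:8@103; bids=[-] asks=[#3:2@103]
After op 6 cancel(order #5): fills=none; bids=[-] asks=[#3:2@103]
After op 7 [order #6] limit_sell(price=98, qty=7): fills=none; bids=[-] asks=[#6:7@98 #3:2@103]
After op 8 [order #7] limit_buy(price=98, qty=5): fills=#7x#6:5@98; bids=[-] asks=[#6:2@98 #3:2@103]
After op 9 [order #8] limit_sell(price=98, qty=5): fills=none; bids=[-] asks=[#6:2@98 #8:5@98 #3:2@103]
After op 10 cancel(order #6): fills=none; bids=[-] asks=[#8:5@98 #3:2@103]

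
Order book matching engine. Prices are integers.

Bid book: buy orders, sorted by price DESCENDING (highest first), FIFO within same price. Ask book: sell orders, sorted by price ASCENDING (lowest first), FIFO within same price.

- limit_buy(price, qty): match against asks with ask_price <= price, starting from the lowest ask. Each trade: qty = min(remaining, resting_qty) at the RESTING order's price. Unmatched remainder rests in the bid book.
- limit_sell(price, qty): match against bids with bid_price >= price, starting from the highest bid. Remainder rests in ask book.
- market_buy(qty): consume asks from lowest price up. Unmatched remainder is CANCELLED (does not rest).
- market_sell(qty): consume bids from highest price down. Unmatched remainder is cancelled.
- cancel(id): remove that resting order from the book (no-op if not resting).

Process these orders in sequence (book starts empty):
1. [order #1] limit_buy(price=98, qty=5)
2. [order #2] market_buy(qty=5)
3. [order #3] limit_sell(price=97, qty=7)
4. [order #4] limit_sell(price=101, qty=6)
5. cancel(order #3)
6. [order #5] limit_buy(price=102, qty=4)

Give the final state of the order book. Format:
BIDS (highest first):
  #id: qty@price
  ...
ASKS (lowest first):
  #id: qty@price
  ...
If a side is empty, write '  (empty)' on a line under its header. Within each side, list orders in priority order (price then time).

Answer: BIDS (highest first):
  (empty)
ASKS (lowest first):
  #4: 2@101

Derivation:
After op 1 [order #1] limit_buy(price=98, qty=5): fills=none; bids=[#1:5@98] asks=[-]
After op 2 [order #2] market_buy(qty=5): fills=none; bids=[#1:5@98] asks=[-]
After op 3 [order #3] limit_sell(price=97, qty=7): fills=#1x#3:5@98; bids=[-] asks=[#3:2@97]
After op 4 [order #4] limit_sell(price=101, qty=6): fills=none; bids=[-] asks=[#3:2@97 #4:6@101]
After op 5 cancel(order #3): fills=none; bids=[-] asks=[#4:6@101]
After op 6 [order #5] limit_buy(price=102, qty=4): fills=#5x#4:4@101; bids=[-] asks=[#4:2@101]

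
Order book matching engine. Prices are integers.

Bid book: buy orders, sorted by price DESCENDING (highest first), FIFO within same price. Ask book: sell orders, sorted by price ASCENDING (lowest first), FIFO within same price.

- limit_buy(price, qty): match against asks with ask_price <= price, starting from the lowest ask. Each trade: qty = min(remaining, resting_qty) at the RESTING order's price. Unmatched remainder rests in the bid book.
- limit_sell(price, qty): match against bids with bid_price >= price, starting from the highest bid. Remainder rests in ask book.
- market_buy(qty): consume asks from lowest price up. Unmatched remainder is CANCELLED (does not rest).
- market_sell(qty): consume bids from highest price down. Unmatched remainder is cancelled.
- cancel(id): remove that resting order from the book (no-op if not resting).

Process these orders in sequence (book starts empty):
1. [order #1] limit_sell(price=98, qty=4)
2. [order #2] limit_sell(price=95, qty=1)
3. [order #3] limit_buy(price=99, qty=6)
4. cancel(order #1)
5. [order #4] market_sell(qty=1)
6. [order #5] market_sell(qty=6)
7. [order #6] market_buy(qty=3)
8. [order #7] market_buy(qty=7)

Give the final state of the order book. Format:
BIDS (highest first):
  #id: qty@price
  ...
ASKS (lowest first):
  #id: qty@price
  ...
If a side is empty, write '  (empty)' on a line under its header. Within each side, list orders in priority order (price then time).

After op 1 [order #1] limit_sell(price=98, qty=4): fills=none; bids=[-] asks=[#1:4@98]
After op 2 [order #2] limit_sell(price=95, qty=1): fills=none; bids=[-] asks=[#2:1@95 #1:4@98]
After op 3 [order #3] limit_buy(price=99, qty=6): fills=#3x#2:1@95 #3x#1:4@98; bids=[#3:1@99] asks=[-]
After op 4 cancel(order #1): fills=none; bids=[#3:1@99] asks=[-]
After op 5 [order #4] market_sell(qty=1): fills=#3x#4:1@99; bids=[-] asks=[-]
After op 6 [order #5] market_sell(qty=6): fills=none; bids=[-] asks=[-]
After op 7 [order #6] market_buy(qty=3): fills=none; bids=[-] asks=[-]
After op 8 [order #7] market_buy(qty=7): fills=none; bids=[-] asks=[-]

Answer: BIDS (highest first):
  (empty)
ASKS (lowest first):
  (empty)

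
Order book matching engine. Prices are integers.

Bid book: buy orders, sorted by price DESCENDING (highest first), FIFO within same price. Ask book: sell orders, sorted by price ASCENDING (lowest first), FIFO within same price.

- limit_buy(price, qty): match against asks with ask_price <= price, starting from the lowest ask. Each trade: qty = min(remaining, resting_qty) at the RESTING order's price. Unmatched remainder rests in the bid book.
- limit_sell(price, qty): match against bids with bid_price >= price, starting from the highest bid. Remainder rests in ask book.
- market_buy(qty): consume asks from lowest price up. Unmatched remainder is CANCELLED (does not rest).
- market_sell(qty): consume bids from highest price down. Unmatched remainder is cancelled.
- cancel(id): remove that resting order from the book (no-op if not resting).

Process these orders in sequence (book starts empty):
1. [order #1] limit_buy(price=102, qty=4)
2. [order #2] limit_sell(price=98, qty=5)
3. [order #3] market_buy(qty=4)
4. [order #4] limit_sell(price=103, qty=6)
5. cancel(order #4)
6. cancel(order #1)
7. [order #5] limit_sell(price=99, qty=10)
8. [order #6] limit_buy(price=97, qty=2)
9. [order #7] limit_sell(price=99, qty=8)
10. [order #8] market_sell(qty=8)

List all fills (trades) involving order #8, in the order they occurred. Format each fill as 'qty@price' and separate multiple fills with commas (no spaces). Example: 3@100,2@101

Answer: 2@97

Derivation:
After op 1 [order #1] limit_buy(price=102, qty=4): fills=none; bids=[#1:4@102] asks=[-]
After op 2 [order #2] limit_sell(price=98, qty=5): fills=#1x#2:4@102; bids=[-] asks=[#2:1@98]
After op 3 [order #3] market_buy(qty=4): fills=#3x#2:1@98; bids=[-] asks=[-]
After op 4 [order #4] limit_sell(price=103, qty=6): fills=none; bids=[-] asks=[#4:6@103]
After op 5 cancel(order #4): fills=none; bids=[-] asks=[-]
After op 6 cancel(order #1): fills=none; bids=[-] asks=[-]
After op 7 [order #5] limit_sell(price=99, qty=10): fills=none; bids=[-] asks=[#5:10@99]
After op 8 [order #6] limit_buy(price=97, qty=2): fills=none; bids=[#6:2@97] asks=[#5:10@99]
After op 9 [order #7] limit_sell(price=99, qty=8): fills=none; bids=[#6:2@97] asks=[#5:10@99 #7:8@99]
After op 10 [order #8] market_sell(qty=8): fills=#6x#8:2@97; bids=[-] asks=[#5:10@99 #7:8@99]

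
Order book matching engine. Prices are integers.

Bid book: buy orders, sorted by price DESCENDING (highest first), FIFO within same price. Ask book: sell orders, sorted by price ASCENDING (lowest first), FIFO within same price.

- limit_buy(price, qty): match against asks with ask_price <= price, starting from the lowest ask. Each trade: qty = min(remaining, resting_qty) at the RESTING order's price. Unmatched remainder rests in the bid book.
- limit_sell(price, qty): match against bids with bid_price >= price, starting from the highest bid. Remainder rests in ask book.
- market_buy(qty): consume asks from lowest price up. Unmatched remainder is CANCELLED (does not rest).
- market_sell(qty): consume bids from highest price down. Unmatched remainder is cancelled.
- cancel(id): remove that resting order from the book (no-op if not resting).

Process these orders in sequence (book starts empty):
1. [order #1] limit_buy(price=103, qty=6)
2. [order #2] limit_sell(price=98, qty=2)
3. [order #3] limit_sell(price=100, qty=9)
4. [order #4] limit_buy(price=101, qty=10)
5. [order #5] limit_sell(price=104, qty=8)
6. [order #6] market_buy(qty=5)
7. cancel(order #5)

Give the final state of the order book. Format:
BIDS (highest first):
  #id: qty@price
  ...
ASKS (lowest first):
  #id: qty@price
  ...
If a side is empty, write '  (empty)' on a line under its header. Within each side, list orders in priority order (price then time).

Answer: BIDS (highest first):
  #4: 5@101
ASKS (lowest first):
  (empty)

Derivation:
After op 1 [order #1] limit_buy(price=103, qty=6): fills=none; bids=[#1:6@103] asks=[-]
After op 2 [order #2] limit_sell(price=98, qty=2): fills=#1x#2:2@103; bids=[#1:4@103] asks=[-]
After op 3 [order #3] limit_sell(price=100, qty=9): fills=#1x#3:4@103; bids=[-] asks=[#3:5@100]
After op 4 [order #4] limit_buy(price=101, qty=10): fills=#4x#3:5@100; bids=[#4:5@101] asks=[-]
After op 5 [order #5] limit_sell(price=104, qty=8): fills=none; bids=[#4:5@101] asks=[#5:8@104]
After op 6 [order #6] market_buy(qty=5): fills=#6x#5:5@104; bids=[#4:5@101] asks=[#5:3@104]
After op 7 cancel(order #5): fills=none; bids=[#4:5@101] asks=[-]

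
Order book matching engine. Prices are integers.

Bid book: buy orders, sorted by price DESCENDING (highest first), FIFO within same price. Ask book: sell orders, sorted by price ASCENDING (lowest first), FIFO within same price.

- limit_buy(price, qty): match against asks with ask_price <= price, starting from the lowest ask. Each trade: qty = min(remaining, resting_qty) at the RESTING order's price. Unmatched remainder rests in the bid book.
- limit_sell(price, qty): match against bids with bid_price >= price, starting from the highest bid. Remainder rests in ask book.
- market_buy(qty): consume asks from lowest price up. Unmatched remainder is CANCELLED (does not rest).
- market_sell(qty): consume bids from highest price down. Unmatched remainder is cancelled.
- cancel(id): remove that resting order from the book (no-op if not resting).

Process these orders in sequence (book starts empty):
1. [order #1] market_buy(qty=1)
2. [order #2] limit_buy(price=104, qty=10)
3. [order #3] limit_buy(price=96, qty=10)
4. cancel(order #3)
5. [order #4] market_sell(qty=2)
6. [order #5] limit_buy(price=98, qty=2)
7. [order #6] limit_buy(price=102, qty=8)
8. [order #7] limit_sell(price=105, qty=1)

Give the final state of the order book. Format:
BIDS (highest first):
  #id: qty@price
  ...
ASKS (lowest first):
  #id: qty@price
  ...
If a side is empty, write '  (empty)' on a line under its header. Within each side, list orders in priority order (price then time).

After op 1 [order #1] market_buy(qty=1): fills=none; bids=[-] asks=[-]
After op 2 [order #2] limit_buy(price=104, qty=10): fills=none; bids=[#2:10@104] asks=[-]
After op 3 [order #3] limit_buy(price=96, qty=10): fills=none; bids=[#2:10@104 #3:10@96] asks=[-]
After op 4 cancel(order #3): fills=none; bids=[#2:10@104] asks=[-]
After op 5 [order #4] market_sell(qty=2): fills=#2x#4:2@104; bids=[#2:8@104] asks=[-]
After op 6 [order #5] limit_buy(price=98, qty=2): fills=none; bids=[#2:8@104 #5:2@98] asks=[-]
After op 7 [order #6] limit_buy(price=102, qty=8): fills=none; bids=[#2:8@104 #6:8@102 #5:2@98] asks=[-]
After op 8 [order #7] limit_sell(price=105, qty=1): fills=none; bids=[#2:8@104 #6:8@102 #5:2@98] asks=[#7:1@105]

Answer: BIDS (highest first):
  #2: 8@104
  #6: 8@102
  #5: 2@98
ASKS (lowest first):
  #7: 1@105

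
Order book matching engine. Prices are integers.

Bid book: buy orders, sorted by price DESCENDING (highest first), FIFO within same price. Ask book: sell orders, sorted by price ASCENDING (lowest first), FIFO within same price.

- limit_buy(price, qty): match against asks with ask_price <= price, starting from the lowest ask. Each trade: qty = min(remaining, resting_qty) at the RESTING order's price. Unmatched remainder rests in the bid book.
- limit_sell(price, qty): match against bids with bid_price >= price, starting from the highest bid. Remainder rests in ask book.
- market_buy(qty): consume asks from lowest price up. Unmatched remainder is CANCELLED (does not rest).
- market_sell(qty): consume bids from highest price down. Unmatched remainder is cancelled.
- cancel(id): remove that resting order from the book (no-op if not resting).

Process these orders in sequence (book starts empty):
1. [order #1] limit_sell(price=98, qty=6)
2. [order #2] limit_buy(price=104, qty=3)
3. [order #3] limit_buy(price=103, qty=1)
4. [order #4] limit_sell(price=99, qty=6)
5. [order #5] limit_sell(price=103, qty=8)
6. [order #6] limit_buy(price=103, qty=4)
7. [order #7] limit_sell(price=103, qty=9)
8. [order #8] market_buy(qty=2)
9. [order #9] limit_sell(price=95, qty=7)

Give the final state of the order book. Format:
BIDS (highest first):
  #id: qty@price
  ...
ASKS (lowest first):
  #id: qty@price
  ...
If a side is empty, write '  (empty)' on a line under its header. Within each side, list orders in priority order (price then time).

After op 1 [order #1] limit_sell(price=98, qty=6): fills=none; bids=[-] asks=[#1:6@98]
After op 2 [order #2] limit_buy(price=104, qty=3): fills=#2x#1:3@98; bids=[-] asks=[#1:3@98]
After op 3 [order #3] limit_buy(price=103, qty=1): fills=#3x#1:1@98; bids=[-] asks=[#1:2@98]
After op 4 [order #4] limit_sell(price=99, qty=6): fills=none; bids=[-] asks=[#1:2@98 #4:6@99]
After op 5 [order #5] limit_sell(price=103, qty=8): fills=none; bids=[-] asks=[#1:2@98 #4:6@99 #5:8@103]
After op 6 [order #6] limit_buy(price=103, qty=4): fills=#6x#1:2@98 #6x#4:2@99; bids=[-] asks=[#4:4@99 #5:8@103]
After op 7 [order #7] limit_sell(price=103, qty=9): fills=none; bids=[-] asks=[#4:4@99 #5:8@103 #7:9@103]
After op 8 [order #8] market_buy(qty=2): fills=#8x#4:2@99; bids=[-] asks=[#4:2@99 #5:8@103 #7:9@103]
After op 9 [order #9] limit_sell(price=95, qty=7): fills=none; bids=[-] asks=[#9:7@95 #4:2@99 #5:8@103 #7:9@103]

Answer: BIDS (highest first):
  (empty)
ASKS (lowest first):
  #9: 7@95
  #4: 2@99
  #5: 8@103
  #7: 9@103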